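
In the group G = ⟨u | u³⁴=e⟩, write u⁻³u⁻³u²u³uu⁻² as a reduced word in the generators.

Multiply left to right, reducing at each step:
  (u³¹) · u⁻³ = u²⁸
  (u²⁸) · u² = u³⁰
  (u³⁰) · u³ = u³³
  (u³³) · u = e
  e · u⁻² = u³²

Answer: u³²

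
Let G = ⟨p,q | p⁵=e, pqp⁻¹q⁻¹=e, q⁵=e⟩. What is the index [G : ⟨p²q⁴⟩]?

First find ord(p²q⁴) by computing successive powers:
  (p²q⁴)¹ = p²q⁴, (p²q⁴)² = p⁴q³, (p²q⁴)³ = pq², (p²q⁴)⁴ = p³q, (p²q⁴)⁵ = e.
So |⟨p²q⁴⟩| = ord(p²q⁴) = 5. With |G| = 25, by Lagrange [G : ⟨p²q⁴⟩] = 25/5 = 5.

Answer: 5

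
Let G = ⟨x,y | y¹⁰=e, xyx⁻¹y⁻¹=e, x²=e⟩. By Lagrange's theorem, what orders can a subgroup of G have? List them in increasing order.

|G| = 20 = 2² · 5. By Lagrange's theorem the order of any subgroup divides 20; the divisors of 20 are 1, 2, 4, 5, 10, 20.

Answer: 1, 2, 4, 5, 10, 20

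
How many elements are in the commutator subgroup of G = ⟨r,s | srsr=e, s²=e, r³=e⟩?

G' = [G, G] is generated by all commutators. The generator-pair commutators are: [r, s] = r².
The subgroup they normally generate is {e, r, r²}, of order 3.
Check: |G/G'| = 6/3 = 2 is the order of the abelianisation.

Answer: 3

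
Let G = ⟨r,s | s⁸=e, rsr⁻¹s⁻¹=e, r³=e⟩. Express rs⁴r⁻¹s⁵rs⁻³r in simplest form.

Multiply left to right, reducing at each step:
  r · s⁴ = rs⁴
  (rs⁴) · r⁻¹ = s⁴
  (s⁴) · s⁵ = s
  s · r = rs
  (rs) · s⁻³ = rs⁶
  (rs⁶) · r = r²s⁶

Answer: r²s⁶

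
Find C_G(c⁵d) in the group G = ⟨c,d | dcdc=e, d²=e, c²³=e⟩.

⟨c⁵d⟩ ⊆ C_G(c⁵d) since powers of c⁵d commute with c⁵d; so |C_G(c⁵d)| ≥ |⟨c⁵d⟩| = 2.
By orbit–stabilizer, |C_G(c⁵d)| = |G| / |conj. class of c⁵d| = 46 / 23 = 2.
The 2 elements commuting with c⁵d are {e, c⁵d}.

Answer: {e, c⁵d}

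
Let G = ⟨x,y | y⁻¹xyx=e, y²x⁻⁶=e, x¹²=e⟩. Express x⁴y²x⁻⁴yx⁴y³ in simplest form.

Multiply left to right, reducing at each step:
  (x⁴) · y² = x¹⁰
  (x¹⁰) · x⁻⁴ = x⁶
  (x⁶) · y = y⁻¹
  (y⁻¹) · x⁴ = x²y
  (x²y) · y³ = x²

Answer: x²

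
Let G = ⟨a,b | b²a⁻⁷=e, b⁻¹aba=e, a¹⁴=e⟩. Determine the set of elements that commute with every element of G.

An element z ∈ Z(G) iff z commutes with every generator.
For example a⁷ is central: (a⁷)·a = a⁸ = a·(a⁷); (a⁷)·b = b⁻¹ = b·(a⁷).
Whereas a ∉ Z(G) since a·b = ab ≠ a⁶b⁻¹ = b·a.
Checking each of the 28 elements this way gives Z(G) = {e, a⁷}, of order 2.

Answer: {e, a⁷}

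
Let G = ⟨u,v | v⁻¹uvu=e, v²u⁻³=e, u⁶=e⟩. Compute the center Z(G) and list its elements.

An element z ∈ Z(G) iff z commutes with every generator.
For example u³ is central: (u³)·u = u⁴ = u·(u³); (u³)·v = v⁻¹ = v·(u³).
Whereas u ∉ Z(G) since u·v = uv ≠ u²v⁻¹ = v·u.
Checking each of the 12 elements this way gives Z(G) = {e, u³}, of order 2.

Answer: {e, u³}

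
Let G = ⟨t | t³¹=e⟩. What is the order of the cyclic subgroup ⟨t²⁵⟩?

|⟨t²⁵⟩| equals the order of t²⁵. Compute successive powers until reaching e:
  (t²⁵)¹ = t²⁵, (t²⁵)² = t¹⁹, (t²⁵)³ = t¹³, (t²⁵)⁴ = t⁷, (t²⁵)⁵ = t, (t²⁵)⁶ = t²⁶, (t²⁵)⁷ = t²⁰, (t²⁵)⁸ = t¹⁴, (t²⁵)⁹ = t⁸, (t²⁵)¹⁰ = t², (t²⁵)¹¹ = t²⁷, (t²⁵)¹² = t²¹, (t²⁵)¹³ = t¹⁵, (t²⁵)¹⁴ = t⁹, (t²⁵)¹⁵ = t³, (t²⁵)¹⁶ = t²⁸, (t²⁵)¹⁷ = t²², (t²⁵)¹⁸ = t¹⁶, (t²⁵)¹⁹ = t¹⁰, (t²⁵)²⁰ = t⁴, (t²⁵)²¹ = t²⁹, (t²⁵)²² = t²³, (t²⁵)²³ = t¹⁷, (t²⁵)²⁴ = t¹¹, (t²⁵)²⁵ = t⁵, (t²⁵)²⁶ = t³⁰, (t²⁵)²⁷ = t²⁴, (t²⁵)²⁸ = t¹⁸, (t²⁵)²⁹ = t¹², (t²⁵)³⁰ = t⁶, (t²⁵)³¹ = e.
The smallest positive k with (t²⁵)ᵏ = e is 31, so |⟨t²⁵⟩| = 31.

Answer: 31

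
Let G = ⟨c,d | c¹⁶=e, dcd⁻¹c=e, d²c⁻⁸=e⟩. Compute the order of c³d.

Compute successive powers until reaching e:
  (c³d)¹ = c³d, (c³d)² = c⁸, (c³d)³ = c³d⁻¹, (c³d)⁴ = e.
The smallest positive k with (c³d)ᵏ = e is 4.

Answer: 4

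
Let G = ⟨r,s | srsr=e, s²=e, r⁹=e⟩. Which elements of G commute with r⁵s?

⟨r⁵s⟩ ⊆ C_G(r⁵s) since powers of r⁵s commute with r⁵s; so |C_G(r⁵s)| ≥ |⟨r⁵s⟩| = 2.
By orbit–stabilizer, |C_G(r⁵s)| = |G| / |conj. class of r⁵s| = 18 / 9 = 2.
The 2 elements commuting with r⁵s are {e, r⁵s}.

Answer: {e, r⁵s}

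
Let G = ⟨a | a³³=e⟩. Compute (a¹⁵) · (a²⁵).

Compute (a¹⁵) · (a²⁵) by multiplying left to right and reducing via the relations at each step:
  (a¹⁵) · a²⁵ = a⁷

Answer: a⁷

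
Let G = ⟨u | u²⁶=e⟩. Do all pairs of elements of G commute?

G has a single generator, so G is cyclic and hence abelian.

Answer: Yes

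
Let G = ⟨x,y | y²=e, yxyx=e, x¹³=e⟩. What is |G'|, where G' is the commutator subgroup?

G' = [G, G] is generated by all commutators. The generator-pair commutators are: [x, y] = x².
The subgroup they normally generate is {e, x, x², x³, x⁴, x⁵, x⁶, x⁷, x⁸, x⁹, x¹⁰, x¹¹, x¹²}, of order 13.
Check: |G/G'| = 26/13 = 2 is the order of the abelianisation.

Answer: 13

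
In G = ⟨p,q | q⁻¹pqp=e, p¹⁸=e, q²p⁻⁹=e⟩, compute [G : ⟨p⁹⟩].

First find ord(p⁹) by computing successive powers:
  (p⁹)¹ = p⁹, (p⁹)² = e.
So |⟨p⁹⟩| = ord(p⁹) = 2. With |G| = 36, by Lagrange [G : ⟨p⁹⟩] = 36/2 = 18.

Answer: 18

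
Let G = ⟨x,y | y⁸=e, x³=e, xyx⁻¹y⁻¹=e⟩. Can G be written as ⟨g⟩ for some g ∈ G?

|G| = 24. The element xy has order 24 (its powers give 24 distinct elements), so ⟨xy⟩ = G and G is cyclic.

Answer: Yes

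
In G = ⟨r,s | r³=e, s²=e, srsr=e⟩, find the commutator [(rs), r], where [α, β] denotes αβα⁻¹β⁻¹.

[(rs), r] = (rs)·r·(rs)⁻¹·r⁻¹.
  (rs) · r = s
  s · (rs) = r²
  (r²) · (r²) = r

Answer: r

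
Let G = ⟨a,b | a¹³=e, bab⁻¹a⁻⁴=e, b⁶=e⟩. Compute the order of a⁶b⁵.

Compute successive powers until reaching e:
  (a⁶b⁵)¹ = a⁶b⁵, (a⁶b⁵)² = ab⁴, (a⁶b⁵)³ = a³b³, (a⁶b⁵)⁴ = a¹⁰b², (a⁶b⁵)⁵ = a²b, (a⁶b⁵)⁶ = e.
The smallest positive k with (a⁶b⁵)ᵏ = e is 6.

Answer: 6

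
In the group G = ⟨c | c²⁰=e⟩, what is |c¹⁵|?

Compute successive powers until reaching e:
  (c¹⁵)¹ = c¹⁵, (c¹⁵)² = c¹⁰, (c¹⁵)³ = c⁵, (c¹⁵)⁴ = e.
The smallest positive k with (c¹⁵)ᵏ = e is 4.

Answer: 4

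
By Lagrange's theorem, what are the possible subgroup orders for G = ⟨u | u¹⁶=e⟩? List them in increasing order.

|G| = 16 = 2⁴. By Lagrange's theorem the order of any subgroup divides 16; the divisors of 16 are 1, 2, 4, 8, 16.

Answer: 1, 2, 4, 8, 16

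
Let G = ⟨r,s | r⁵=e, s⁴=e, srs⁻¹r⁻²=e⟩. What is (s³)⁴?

Compute successive powers of (s³), reducing at each step:
  (s³)²: (s³) · s³ = s²
  (s³)³: (s²) · s³ = s
  (s³)⁴: s · s³ = e

Answer: e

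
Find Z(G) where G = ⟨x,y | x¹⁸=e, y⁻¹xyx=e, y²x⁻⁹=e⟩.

An element z ∈ Z(G) iff z commutes with every generator.
For example x⁹ is central: (x⁹)·x = x¹⁰ = x·(x⁹); (x⁹)·y = y⁻¹ = y·(x⁹).
Whereas x ∉ Z(G) since x·y = xy ≠ x⁸y⁻¹ = y·x.
Checking each of the 36 elements this way gives Z(G) = {e, x⁹}, of order 2.

Answer: {e, x⁹}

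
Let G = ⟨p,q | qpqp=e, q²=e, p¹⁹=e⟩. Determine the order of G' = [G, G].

G' = [G, G] is generated by all commutators. The generator-pair commutators are: [p, q] = p².
The subgroup they normally generate is {e, p, p², p³, p⁴, p⁵, p⁶, p⁷, p⁸, p⁹, p¹⁰, p¹¹, p¹², p¹³, p¹⁴, p¹⁵, p¹⁶, p¹⁷, p¹⁸}, of order 19.
Check: |G/G'| = 38/19 = 2 is the order of the abelianisation.

Answer: 19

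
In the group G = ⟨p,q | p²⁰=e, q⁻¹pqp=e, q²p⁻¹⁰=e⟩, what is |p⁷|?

Compute successive powers until reaching e:
  (p⁷)¹ = p⁷, (p⁷)² = p¹⁴, (p⁷)³ = p, (p⁷)⁴ = p⁸, (p⁷)⁵ = p¹⁵, (p⁷)⁶ = p², (p⁷)⁷ = p⁹, (p⁷)⁸ = p¹⁶, (p⁷)⁹ = p³, (p⁷)¹⁰ = p¹⁰, (p⁷)¹¹ = p¹⁷, (p⁷)¹² = p⁴, (p⁷)¹³ = p¹¹, (p⁷)¹⁴ = p¹⁸, (p⁷)¹⁵ = p⁵, (p⁷)¹⁶ = p¹², (p⁷)¹⁷ = p¹⁹, (p⁷)¹⁸ = p⁶, (p⁷)¹⁹ = p¹³, (p⁷)²⁰ = e.
The smallest positive k with (p⁷)ᵏ = e is 20.

Answer: 20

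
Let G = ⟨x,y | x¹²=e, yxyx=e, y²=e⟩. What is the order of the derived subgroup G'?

G' = [G, G] is generated by all commutators. The generator-pair commutators are: [x, y] = x².
The subgroup they normally generate is {e, x², x⁴, x⁶, x⁸, x¹⁰}, of order 6.
Check: |G/G'| = 24/6 = 4 is the order of the abelianisation.

Answer: 6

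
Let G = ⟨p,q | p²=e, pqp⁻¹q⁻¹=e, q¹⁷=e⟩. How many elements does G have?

Enumerate words in the generators, reducing via the relations: the distinct elements are
  {e, p, q, pq, q², q³, q⁴, q⁵, q⁶, q⁷, q⁸, q⁹, pq², pq³, pq⁴, pq⁵, pq⁶, pq⁷, pq⁸, pq⁹, q¹², q¹³, q¹¹, q¹⁰, q¹⁴, q¹⁵, q¹⁶, pq¹², pq¹³, pq¹¹, pq¹⁰, pq¹⁴, pq¹⁵, pq¹⁶}.
No further products give new elements, so |G| = 34.

Answer: 34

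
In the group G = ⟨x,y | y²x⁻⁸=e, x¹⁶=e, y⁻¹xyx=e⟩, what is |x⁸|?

Compute successive powers until reaching e:
  (x⁸)¹ = x⁸, (x⁸)² = e.
The smallest positive k with (x⁸)ᵏ = e is 2.

Answer: 2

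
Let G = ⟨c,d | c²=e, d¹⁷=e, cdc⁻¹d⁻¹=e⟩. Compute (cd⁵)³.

Compute successive powers of (cd⁵), reducing at each step:
  (cd⁵)²: (cd⁵) · c = d⁵;   (d⁵) · d⁵ = d¹⁰
  (cd⁵)³: (d¹⁰) · c = cd¹⁰;   (cd¹⁰) · d⁵ = cd¹⁵

Answer: cd¹⁵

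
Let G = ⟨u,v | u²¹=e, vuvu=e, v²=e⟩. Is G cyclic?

Every cyclic group is abelian. But u·v = uv while v·u = u²⁰v, so u·v ≠ v·u and G is not abelian. Hence G is not cyclic.

Answer: No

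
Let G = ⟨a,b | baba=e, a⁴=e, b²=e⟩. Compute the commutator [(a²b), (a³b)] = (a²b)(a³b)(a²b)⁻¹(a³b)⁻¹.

[(a²b), (a³b)] = (a²b)·(a³b)·(a²b)⁻¹·(a³b)⁻¹.
  (a²b) · (a³b) = a³
  (a³) · (a²b) = ab
  (ab) · (a³b) = a²

Answer: a²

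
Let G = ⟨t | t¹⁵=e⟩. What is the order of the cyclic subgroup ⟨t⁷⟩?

|⟨t⁷⟩| equals the order of t⁷. Compute successive powers until reaching e:
  (t⁷)¹ = t⁷, (t⁷)² = t¹⁴, (t⁷)³ = t⁶, (t⁷)⁴ = t¹³, (t⁷)⁵ = t⁵, (t⁷)⁶ = t¹², (t⁷)⁷ = t⁴, (t⁷)⁸ = t¹¹, (t⁷)⁹ = t³, (t⁷)¹⁰ = t¹⁰, (t⁷)¹¹ = t², (t⁷)¹² = t⁹, (t⁷)¹³ = t, (t⁷)¹⁴ = t⁸, (t⁷)¹⁵ = e.
The smallest positive k with (t⁷)ᵏ = e is 15, so |⟨t⁷⟩| = 15.

Answer: 15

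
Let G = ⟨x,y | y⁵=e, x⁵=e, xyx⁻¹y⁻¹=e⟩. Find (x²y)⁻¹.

The order of (x²y) is 5 (smallest k with (x²y)ᵏ = e), so (x²y)⁻¹ = (x²y)⁴ = x³y⁴.
Check: (x²y) · (x³y⁴) → (x²y) · x³ = y;   y · y⁴ = e, giving e as required.

Answer: x³y⁴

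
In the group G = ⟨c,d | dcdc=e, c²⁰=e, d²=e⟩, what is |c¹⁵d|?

Compute successive powers until reaching e:
  (c¹⁵d)¹ = c¹⁵d, (c¹⁵d)² = e.
The smallest positive k with (c¹⁵d)ᵏ = e is 2.

Answer: 2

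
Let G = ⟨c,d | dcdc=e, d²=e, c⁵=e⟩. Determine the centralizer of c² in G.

⟨c²⟩ ⊆ C_G(c²) since powers of c² commute with c²; so |C_G(c²)| ≥ |⟨c²⟩| = 5.
By orbit–stabilizer, |C_G(c²)| = |G| / |conj. class of c²| = 10 / 2 = 5.
The 5 elements commuting with c² are {e, c, c², c³, c⁴}.

Answer: {e, c, c², c³, c⁴}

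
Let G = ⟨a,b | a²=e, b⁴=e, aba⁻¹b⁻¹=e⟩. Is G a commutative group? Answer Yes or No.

Each pair of generators commutes: a·b = ab = b·a. Since the generators pairwise commute, every element of G commutes with every other, so G is abelian.

Answer: Yes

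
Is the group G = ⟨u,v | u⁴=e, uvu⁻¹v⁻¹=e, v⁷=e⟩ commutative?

Each pair of generators commutes: u·v = uv = v·u. Since the generators pairwise commute, every element of G commutes with every other, so G is abelian.

Answer: Yes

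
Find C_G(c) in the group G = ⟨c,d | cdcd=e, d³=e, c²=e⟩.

⟨c⟩ ⊆ C_G(c) since powers of c commute with c; so |C_G(c)| ≥ |⟨c⟩| = 2.
By orbit–stabilizer, |C_G(c)| = |G| / |conj. class of c| = 6 / 3 = 2.
The 2 elements commuting with c are {e, c}.

Answer: {e, c}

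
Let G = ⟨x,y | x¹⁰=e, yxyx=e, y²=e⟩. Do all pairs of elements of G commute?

x·y = xy but y·x = x⁹y, so x·y ≠ y·x and G is not abelian.

Answer: No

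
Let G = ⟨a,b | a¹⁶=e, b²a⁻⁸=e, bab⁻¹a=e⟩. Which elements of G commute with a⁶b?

⟨a⁶b⟩ ⊆ C_G(a⁶b) since powers of a⁶b commute with a⁶b; so |C_G(a⁶b)| ≥ |⟨a⁶b⟩| = 4.
By orbit–stabilizer, |C_G(a⁶b)| = |G| / |conj. class of a⁶b| = 32 / 8 = 4.
The 4 elements commuting with a⁶b are {e, a⁸, a⁶b, a⁶b⁻¹}.

Answer: {e, a⁸, a⁶b, a⁶b⁻¹}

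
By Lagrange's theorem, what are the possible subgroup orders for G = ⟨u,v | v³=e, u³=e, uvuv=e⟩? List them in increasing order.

|G| = 12 = 2² · 3. By Lagrange's theorem the order of any subgroup divides 12; the divisors of 12 are 1, 2, 3, 4, 6, 12.

Answer: 1, 2, 3, 4, 6, 12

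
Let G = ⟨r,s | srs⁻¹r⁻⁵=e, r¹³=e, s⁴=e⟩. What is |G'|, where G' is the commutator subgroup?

G' = [G, G] is generated by all commutators. The generator-pair commutators are: [r, s] = r⁹.
The subgroup they normally generate is {e, r, r², r³, r⁴, r⁵, r⁶, r⁷, r⁸, r⁹, r¹⁰, r¹¹, r¹²}, of order 13.
Check: |G/G'| = 52/13 = 4 is the order of the abelianisation.

Answer: 13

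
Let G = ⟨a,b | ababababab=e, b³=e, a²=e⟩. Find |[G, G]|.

G' = [G, G] is generated by all commutators. The generator-pair commutators are: [a, b] = abab².
The subgroup they normally generate is {e, a, b, b², ab, aba, abab, ababa, b²ab²a, b²ab², b²a, ab², ba, bab, baba, ab²ab²a, ab²ab², ab²a, b²ab, b²aba, b²abab, bab²ab², bab²a, bab², abab², ab²ab, ab²aba, ab²abab, abab²ab², abab²a, b²ab²ab, abab²ab, abab²aba, abab²abab, b²ab²abab², b²ab²aba, b²ab²abab, b²abab²ab², b²abab²a, b²abab², babab², bab²ab, bab²aba, bab²abab, babab²ab², babab²a, babab²ab, ab²abab²ab², ab²abab²a, ab²abab², b²abab²ab, b²abab²aba, bab²abab²a, bab²abab², ab²abab²ab, ab²abab²aba, abab²abab²a, abab²abab², abab²abab²ab, bab²abab²ab}, of order 60.
Check: |G/G'| = 60/60 = 1 is the order of the abelianisation.

Answer: 60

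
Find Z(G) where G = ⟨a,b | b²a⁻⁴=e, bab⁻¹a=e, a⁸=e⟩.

An element z ∈ Z(G) iff z commutes with every generator.
For example a⁴ is central: (a⁴)·a = a⁵ = a·(a⁴); (a⁴)·b = b⁻¹ = b·(a⁴).
Whereas a ∉ Z(G) since a·b = ab ≠ a³b⁻¹ = b·a.
Checking each of the 16 elements this way gives Z(G) = {e, a⁴}, of order 2.

Answer: {e, a⁴}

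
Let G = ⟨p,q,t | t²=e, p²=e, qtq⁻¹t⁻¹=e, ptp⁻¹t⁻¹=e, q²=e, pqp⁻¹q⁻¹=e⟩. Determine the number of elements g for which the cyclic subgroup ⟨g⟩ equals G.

⟨g⟩ = G would require ord(g) = |G| = 8, but the maximum element order in G is 2 < 8. So G is not cyclic and no single element generates it: the count is 0.

Answer: 0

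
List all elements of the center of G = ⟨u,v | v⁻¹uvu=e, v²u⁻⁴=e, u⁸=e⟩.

An element z ∈ Z(G) iff z commutes with every generator.
For example u⁴ is central: (u⁴)·u = u⁵ = u·(u⁴); (u⁴)·v = v⁻¹ = v·(u⁴).
Whereas u ∉ Z(G) since u·v = uv ≠ u³v⁻¹ = v·u.
Checking each of the 16 elements this way gives Z(G) = {e, u⁴}, of order 2.

Answer: {e, u⁴}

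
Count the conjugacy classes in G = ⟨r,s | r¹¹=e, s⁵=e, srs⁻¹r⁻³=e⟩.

The conjugacy classes (representative and size) are:
  [e] (size 1), [r³] (size 5), [r⁶] (size 5), [r⁷s] (size 11), [r⁹s²] (size 11), [r⁷s³] (size 11), [r⁷s⁴] (size 11).
Class equation: 1 + 5 + 5 + 11 + 11 + 11 + 11 = 55 = |G|. So G has 7 conjugacy classes.

Answer: 7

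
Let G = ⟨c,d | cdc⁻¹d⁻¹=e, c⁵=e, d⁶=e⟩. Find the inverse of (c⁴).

The order of (c⁴) is 5 (smallest k with (c⁴)ᵏ = e), so (c⁴)⁻¹ = (c⁴)⁴ = c.
Check: (c⁴) · c → (c⁴) · c = e, giving e as required.

Answer: c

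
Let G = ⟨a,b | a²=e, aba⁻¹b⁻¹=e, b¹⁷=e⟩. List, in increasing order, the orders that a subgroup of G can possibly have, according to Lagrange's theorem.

|G| = 34 = 2 · 17. By Lagrange's theorem the order of any subgroup divides 34; the divisors of 34 are 1, 2, 17, 34.

Answer: 1, 2, 17, 34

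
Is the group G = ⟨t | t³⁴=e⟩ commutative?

G has a single generator, so G is cyclic and hence abelian.

Answer: Yes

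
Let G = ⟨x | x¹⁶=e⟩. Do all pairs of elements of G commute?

G has a single generator, so G is cyclic and hence abelian.

Answer: Yes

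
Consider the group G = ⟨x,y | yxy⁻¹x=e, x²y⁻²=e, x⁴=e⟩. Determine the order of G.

Enumerate words in the generators, reducing via the relations: the distinct elements are
  {e, x, y, xy, x², x³, y⁻¹, xy⁻¹}.
No further products give new elements, so |G| = 8.

Answer: 8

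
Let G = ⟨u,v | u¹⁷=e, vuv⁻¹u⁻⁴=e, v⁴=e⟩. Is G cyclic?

Every cyclic group is abelian. But u·v = uv while v·u = u⁴v, so u·v ≠ v·u and G is not abelian. Hence G is not cyclic.

Answer: No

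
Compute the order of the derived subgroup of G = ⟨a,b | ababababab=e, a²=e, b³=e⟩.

G' = [G, G] is generated by all commutators. The generator-pair commutators are: [a, b] = abab².
The subgroup they normally generate is {e, a, b, b², ab, aba, abab, ababa, b²ab²a, b²ab², b²a, ab², ba, bab, baba, ab²ab²a, ab²ab², ab²a, b²ab, b²aba, b²abab, bab²ab², bab²a, bab², abab², ab²ab, ab²aba, ab²abab, abab²ab², abab²a, b²ab²ab, abab²ab, abab²aba, abab²abab, b²ab²abab², b²ab²aba, b²ab²abab, b²abab²ab², b²abab²a, b²abab², babab², bab²ab, bab²aba, bab²abab, babab²ab², babab²a, babab²ab, ab²abab²ab², ab²abab²a, ab²abab², b²abab²ab, b²abab²aba, bab²abab²a, bab²abab², ab²abab²ab, ab²abab²aba, abab²abab²a, abab²abab², abab²abab²ab, bab²abab²ab}, of order 60.
Check: |G/G'| = 60/60 = 1 is the order of the abelianisation.

Answer: 60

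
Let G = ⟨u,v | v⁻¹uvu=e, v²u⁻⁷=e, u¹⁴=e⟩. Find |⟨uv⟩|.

|⟨uv⟩| equals the order of uv. Compute successive powers until reaching e:
  (uv)¹ = uv, (uv)² = u⁷, (uv)³ = uv⁻¹, (uv)⁴ = e.
The smallest positive k with (uv)ᵏ = e is 4, so |⟨uv⟩| = 4.

Answer: 4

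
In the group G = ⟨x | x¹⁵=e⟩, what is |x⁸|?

Compute successive powers until reaching e:
  (x⁸)¹ = x⁸, (x⁸)² = x, (x⁸)³ = x⁹, (x⁸)⁴ = x², (x⁸)⁵ = x¹⁰, (x⁸)⁶ = x³, (x⁸)⁷ = x¹¹, (x⁸)⁸ = x⁴, (x⁸)⁹ = x¹², (x⁸)¹⁰ = x⁵, (x⁸)¹¹ = x¹³, (x⁸)¹² = x⁶, (x⁸)¹³ = x¹⁴, (x⁸)¹⁴ = x⁷, (x⁸)¹⁵ = e.
The smallest positive k with (x⁸)ᵏ = e is 15.

Answer: 15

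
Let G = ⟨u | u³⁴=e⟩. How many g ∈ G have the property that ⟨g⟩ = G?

G is cyclic of order 34. An element generates G iff its order is 34, and a cyclic group of order 34 has exactly φ(34) = 16 such elements.

Answer: 16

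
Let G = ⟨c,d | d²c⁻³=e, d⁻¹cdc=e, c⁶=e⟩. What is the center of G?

An element z ∈ Z(G) iff z commutes with every generator.
For example c³ is central: (c³)·c = c⁴ = c·(c³); (c³)·d = d⁻¹ = d·(c³).
Whereas c ∉ Z(G) since c·d = cd ≠ c²d⁻¹ = d·c.
Checking each of the 12 elements this way gives Z(G) = {e, c³}, of order 2.

Answer: {e, c³}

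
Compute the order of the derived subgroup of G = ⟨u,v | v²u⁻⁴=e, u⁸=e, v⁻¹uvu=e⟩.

G' = [G, G] is generated by all commutators. The generator-pair commutators are: [u, v] = u².
The subgroup they normally generate is {e, u², u⁴, u⁶}, of order 4.
Check: |G/G'| = 16/4 = 4 is the order of the abelianisation.

Answer: 4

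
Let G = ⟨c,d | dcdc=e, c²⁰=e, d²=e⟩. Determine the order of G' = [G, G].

G' = [G, G] is generated by all commutators. The generator-pair commutators are: [c, d] = c².
The subgroup they normally generate is {e, c², c⁴, c⁶, c⁸, c¹⁰, c¹², c¹⁴, c¹⁶, c¹⁸}, of order 10.
Check: |G/G'| = 40/10 = 4 is the order of the abelianisation.

Answer: 10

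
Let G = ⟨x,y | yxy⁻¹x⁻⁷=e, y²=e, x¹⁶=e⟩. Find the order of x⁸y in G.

Compute successive powers until reaching e:
  (x⁸y)¹ = x⁸y, (x⁸y)² = e.
The smallest positive k with (x⁸y)ᵏ = e is 2.

Answer: 2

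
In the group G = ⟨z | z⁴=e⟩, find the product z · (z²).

Compute z · (z²) by multiplying left to right and reducing via the relations at each step:
  z · z² = z³

Answer: z³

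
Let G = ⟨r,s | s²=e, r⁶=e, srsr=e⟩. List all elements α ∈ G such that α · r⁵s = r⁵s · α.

⟨r⁵s⟩ ⊆ C_G(r⁵s) since powers of r⁵s commute with r⁵s; so |C_G(r⁵s)| ≥ |⟨r⁵s⟩| = 2.
By orbit–stabilizer, |C_G(r⁵s)| = |G| / |conj. class of r⁵s| = 12 / 3 = 4.
The 4 elements commuting with r⁵s are {e, r³, r⁵s, r²s}.

Answer: {e, r³, r⁵s, r²s}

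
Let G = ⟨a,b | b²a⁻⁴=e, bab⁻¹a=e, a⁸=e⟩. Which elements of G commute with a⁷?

⟨a⁷⟩ ⊆ C_G(a⁷) since powers of a⁷ commute with a⁷; so |C_G(a⁷)| ≥ |⟨a⁷⟩| = 8.
By orbit–stabilizer, |C_G(a⁷)| = |G| / |conj. class of a⁷| = 16 / 2 = 8.
The 8 elements commuting with a⁷ are {e, a, a², a³, a⁴, a⁵, a⁶, a⁷}.

Answer: {e, a, a², a³, a⁴, a⁵, a⁶, a⁷}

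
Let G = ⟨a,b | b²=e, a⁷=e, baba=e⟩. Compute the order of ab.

Compute successive powers until reaching e:
  (ab)¹ = ab, (ab)² = e.
The smallest positive k with (ab)ᵏ = e is 2.

Answer: 2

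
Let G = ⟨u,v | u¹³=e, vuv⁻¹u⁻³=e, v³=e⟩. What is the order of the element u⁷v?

Compute successive powers until reaching e:
  (u⁷v)¹ = u⁷v, (u⁷v)² = u²v², (u⁷v)³ = e.
The smallest positive k with (u⁷v)ᵏ = e is 3.

Answer: 3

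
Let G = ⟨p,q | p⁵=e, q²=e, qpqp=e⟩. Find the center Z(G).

An element z ∈ Z(G) iff z commutes with every generator.
For example e is central: e·p = p = p·e; e·q = q = q·e.
Whereas p ∉ Z(G) since p·q = pq ≠ p⁴q = q·p.
Checking each of the 10 elements this way gives Z(G) = {e}, of order 1.

Answer: {e}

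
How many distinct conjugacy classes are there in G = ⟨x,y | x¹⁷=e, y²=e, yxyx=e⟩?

The conjugacy classes (representative and size) are:
  [e] (size 1), [x¹⁶] (size 2), [x²] (size 2), [x³] (size 2), [x¹³] (size 2), [x¹²] (size 2), [x⁶] (size 2), [x¹⁰] (size 2), [x⁹] (size 2), [x⁷y] (size 17).
Class equation: 1 + 2 + 2 + 2 + 2 + 2 + 2 + 2 + 2 + 17 = 34 = |G|. So G has 10 conjugacy classes.

Answer: 10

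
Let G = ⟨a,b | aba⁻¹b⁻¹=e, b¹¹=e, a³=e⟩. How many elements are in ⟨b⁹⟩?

|⟨b⁹⟩| equals the order of b⁹. Compute successive powers until reaching e:
  (b⁹)¹ = b⁹, (b⁹)² = b⁷, (b⁹)³ = b⁵, (b⁹)⁴ = b³, (b⁹)⁵ = b, (b⁹)⁶ = b¹⁰, (b⁹)⁷ = b⁸, (b⁹)⁸ = b⁶, (b⁹)⁹ = b⁴, (b⁹)¹⁰ = b², (b⁹)¹¹ = e.
The smallest positive k with (b⁹)ᵏ = e is 11, so |⟨b⁹⟩| = 11.

Answer: 11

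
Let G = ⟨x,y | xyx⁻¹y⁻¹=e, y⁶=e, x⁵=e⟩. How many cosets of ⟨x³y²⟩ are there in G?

First find ord(x³y²) by computing successive powers:
  (x³y²)¹ = x³y², (x³y²)² = xy⁴, (x³y²)³ = x⁴, (x³y²)⁴ = x²y², (x³y²)⁵ = y⁴, (x³y²)⁶ = x³, (x³y²)⁷ = xy², (x³y²)⁸ = x⁴y⁴, (x³y²)⁹ = x², (x³y²)¹⁰ = y², (x³y²)¹¹ = x³y⁴, (x³y²)¹² = x, (x³y²)¹³ = x⁴y², (x³y²)¹⁴ = x²y⁴, (x³y²)¹⁵ = e.
So |⟨x³y²⟩| = ord(x³y²) = 15. With |G| = 30, by Lagrange [G : ⟨x³y²⟩] = 30/15 = 2.

Answer: 2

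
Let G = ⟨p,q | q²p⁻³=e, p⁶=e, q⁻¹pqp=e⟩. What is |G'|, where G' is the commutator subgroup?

G' = [G, G] is generated by all commutators. The generator-pair commutators are: [p, q] = p².
The subgroup they normally generate is {e, p², p⁴}, of order 3.
Check: |G/G'| = 12/3 = 4 is the order of the abelianisation.

Answer: 3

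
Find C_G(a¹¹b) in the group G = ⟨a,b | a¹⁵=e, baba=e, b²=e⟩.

⟨a¹¹b⟩ ⊆ C_G(a¹¹b) since powers of a¹¹b commute with a¹¹b; so |C_G(a¹¹b)| ≥ |⟨a¹¹b⟩| = 2.
By orbit–stabilizer, |C_G(a¹¹b)| = |G| / |conj. class of a¹¹b| = 30 / 15 = 2.
The 2 elements commuting with a¹¹b are {e, a¹¹b}.

Answer: {e, a¹¹b}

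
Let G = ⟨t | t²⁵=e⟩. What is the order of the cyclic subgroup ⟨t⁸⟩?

|⟨t⁸⟩| equals the order of t⁸. Compute successive powers until reaching e:
  (t⁸)¹ = t⁸, (t⁸)² = t¹⁶, (t⁸)³ = t²⁴, (t⁸)⁴ = t⁷, (t⁸)⁵ = t¹⁵, (t⁸)⁶ = t²³, (t⁸)⁷ = t⁶, (t⁸)⁸ = t¹⁴, (t⁸)⁹ = t²², (t⁸)¹⁰ = t⁵, (t⁸)¹¹ = t¹³, (t⁸)¹² = t²¹, (t⁸)¹³ = t⁴, (t⁸)¹⁴ = t¹², (t⁸)¹⁵ = t²⁰, (t⁸)¹⁶ = t³, (t⁸)¹⁷ = t¹¹, (t⁸)¹⁸ = t¹⁹, (t⁸)¹⁹ = t², (t⁸)²⁰ = t¹⁰, (t⁸)²¹ = t¹⁸, (t⁸)²² = t, (t⁸)²³ = t⁹, (t⁸)²⁴ = t¹⁷, (t⁸)²⁵ = e.
The smallest positive k with (t⁸)ᵏ = e is 25, so |⟨t⁸⟩| = 25.

Answer: 25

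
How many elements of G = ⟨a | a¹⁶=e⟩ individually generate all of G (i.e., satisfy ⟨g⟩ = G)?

G is cyclic of order 16. An element generates G iff its order is 16, and a cyclic group of order 16 has exactly φ(16) = 8 such elements.

Answer: 8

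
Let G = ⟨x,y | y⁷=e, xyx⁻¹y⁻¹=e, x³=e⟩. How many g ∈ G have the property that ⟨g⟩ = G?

G is cyclic of order 21. An element generates G iff its order is 21, and a cyclic group of order 21 has exactly φ(21) = 12 such elements.

Answer: 12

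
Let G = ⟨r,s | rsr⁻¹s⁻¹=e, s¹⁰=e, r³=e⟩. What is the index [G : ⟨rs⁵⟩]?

First find ord(rs⁵) by computing successive powers:
  (rs⁵)¹ = rs⁵, (rs⁵)² = r², (rs⁵)³ = s⁵, (rs⁵)⁴ = r, (rs⁵)⁵ = r²s⁵, (rs⁵)⁶ = e.
So |⟨rs⁵⟩| = ord(rs⁵) = 6. With |G| = 30, by Lagrange [G : ⟨rs⁵⟩] = 30/6 = 5.

Answer: 5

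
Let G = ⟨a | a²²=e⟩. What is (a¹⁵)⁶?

Compute successive powers of (a¹⁵), reducing at each step:
  (a¹⁵)²: (a¹⁵) · a¹⁵ = a⁸
  (a¹⁵)³: (a⁸) · a¹⁵ = a
  (a¹⁵)⁴: a · a¹⁵ = a¹⁶
  (a¹⁵)⁵: (a¹⁶) · a¹⁵ = a⁹
  (a¹⁵)⁶: (a⁹) · a¹⁵ = a²

Answer: a²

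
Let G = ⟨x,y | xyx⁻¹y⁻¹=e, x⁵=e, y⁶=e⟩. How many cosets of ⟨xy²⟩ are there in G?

First find ord(xy²) by computing successive powers:
  (xy²)¹ = xy², (xy²)² = x²y⁴, (xy²)³ = x³, (xy²)⁴ = x⁴y², (xy²)⁵ = y⁴, (xy²)⁶ = x, (xy²)⁷ = x²y², (xy²)⁸ = x³y⁴, (xy²)⁹ = x⁴, (xy²)¹⁰ = y², (xy²)¹¹ = xy⁴, (xy²)¹² = x², (xy²)¹³ = x³y², (xy²)¹⁴ = x⁴y⁴, (xy²)¹⁵ = e.
So |⟨xy²⟩| = ord(xy²) = 15. With |G| = 30, by Lagrange [G : ⟨xy²⟩] = 30/15 = 2.

Answer: 2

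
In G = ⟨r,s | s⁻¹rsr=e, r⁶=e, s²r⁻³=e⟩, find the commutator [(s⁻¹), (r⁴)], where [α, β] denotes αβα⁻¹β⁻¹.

[(s⁻¹), (r⁴)] = (s⁻¹)·(r⁴)·(s⁻¹)⁻¹·(r⁴)⁻¹.
  (s⁻¹) · (r⁴) = r²s⁻¹
  (r²s⁻¹) · s = r²
  (r²) · (r²) = r⁴

Answer: r⁴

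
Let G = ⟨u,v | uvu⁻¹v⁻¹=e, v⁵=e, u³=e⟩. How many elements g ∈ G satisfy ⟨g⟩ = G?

G is cyclic of order 15. An element generates G iff its order is 15, and a cyclic group of order 15 has exactly φ(15) = 8 such elements.

Answer: 8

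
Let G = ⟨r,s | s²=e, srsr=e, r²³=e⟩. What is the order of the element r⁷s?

Compute successive powers until reaching e:
  (r⁷s)¹ = r⁷s, (r⁷s)² = e.
The smallest positive k with (r⁷s)ᵏ = e is 2.

Answer: 2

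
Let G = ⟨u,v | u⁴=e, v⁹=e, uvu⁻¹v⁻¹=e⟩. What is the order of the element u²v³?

Compute successive powers until reaching e:
  (u²v³)¹ = u²v³, (u²v³)² = v⁶, (u²v³)³ = u², (u²v³)⁴ = v³, (u²v³)⁵ = u²v⁶, (u²v³)⁶ = e.
The smallest positive k with (u²v³)ᵏ = e is 6.

Answer: 6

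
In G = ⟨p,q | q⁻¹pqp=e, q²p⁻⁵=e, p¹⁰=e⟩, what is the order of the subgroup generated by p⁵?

|⟨p⁵⟩| equals the order of p⁵. Compute successive powers until reaching e:
  (p⁵)¹ = p⁵, (p⁵)² = e.
The smallest positive k with (p⁵)ᵏ = e is 2, so |⟨p⁵⟩| = 2.

Answer: 2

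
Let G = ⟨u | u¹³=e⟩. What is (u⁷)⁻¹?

The order of (u⁷) is 13 (smallest k with (u⁷)ᵏ = e), so (u⁷)⁻¹ = (u⁷)¹² = u⁶.
Check: (u⁷) · (u⁶) → (u⁷) · u⁶ = e, giving e as required.

Answer: u⁶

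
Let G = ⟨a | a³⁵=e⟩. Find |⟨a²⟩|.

|⟨a²⟩| equals the order of a². Compute successive powers until reaching e:
  (a²)¹ = a², (a²)² = a⁴, (a²)³ = a⁶, (a²)⁴ = a⁸, (a²)⁵ = a¹⁰, (a²)⁶ = a¹², (a²)⁷ = a¹⁴, (a²)⁸ = a¹⁶, (a²)⁹ = a¹⁸, (a²)¹⁰ = a²⁰, (a²)¹¹ = a²², (a²)¹² = a²⁴, (a²)¹³ = a²⁶, (a²)¹⁴ = a²⁸, (a²)¹⁵ = a³⁰, (a²)¹⁶ = a³², (a²)¹⁷ = a³⁴, (a²)¹⁸ = a, (a²)¹⁹ = a³, (a²)²⁰ = a⁵, (a²)²¹ = a⁷, (a²)²² = a⁹, (a²)²³ = a¹¹, (a²)²⁴ = a¹³, (a²)²⁵ = a¹⁵, (a²)²⁶ = a¹⁷, (a²)²⁷ = a¹⁹, (a²)²⁸ = a²¹, (a²)²⁹ = a²³, (a²)³⁰ = a²⁵, (a²)³¹ = a²⁷, (a²)³² = a²⁹, (a²)³³ = a³¹, (a²)³⁴ = a³³, (a²)³⁵ = e.
The smallest positive k with (a²)ᵏ = e is 35, so |⟨a²⟩| = 35.

Answer: 35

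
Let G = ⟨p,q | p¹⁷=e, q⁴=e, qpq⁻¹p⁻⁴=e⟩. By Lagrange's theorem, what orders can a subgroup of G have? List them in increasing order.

|G| = 68 = 2² · 17. By Lagrange's theorem the order of any subgroup divides 68; the divisors of 68 are 1, 2, 4, 17, 34, 68.

Answer: 1, 2, 4, 17, 34, 68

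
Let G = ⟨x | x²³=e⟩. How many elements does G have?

G is generated by a single element, so G is cyclic. The relator gives x²³ = e and no smaller power is forced to be e, so the 23 powers {e, x, x², x³, x⁴, x⁵, x⁶, x⁷, x⁸, x⁹, x²², x²¹, x²⁰, x¹², x¹³, x¹¹, x¹⁰, x¹⁴, x¹⁵, x¹⁶, x¹⁷, x¹⁸, x¹⁹} are distinct. Hence |G| = 23.

Answer: 23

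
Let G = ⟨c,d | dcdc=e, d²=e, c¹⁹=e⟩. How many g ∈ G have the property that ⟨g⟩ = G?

⟨g⟩ = G would require ord(g) = |G| = 38, but the maximum element order in G is 19 < 38. So G is not cyclic and no single element generates it: the count is 0.

Answer: 0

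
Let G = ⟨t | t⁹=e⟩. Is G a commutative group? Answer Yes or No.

G has a single generator, so G is cyclic and hence abelian.

Answer: Yes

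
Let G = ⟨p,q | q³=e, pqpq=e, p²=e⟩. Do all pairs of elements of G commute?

p·q = pq but q·p = pq², so p·q ≠ q·p and G is not abelian.

Answer: No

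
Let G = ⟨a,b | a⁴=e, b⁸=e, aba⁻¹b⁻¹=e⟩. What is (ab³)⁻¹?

The order of (ab³) is 8 (smallest k with (ab³)ᵏ = e), so (ab³)⁻¹ = (ab³)⁷ = a³b⁵.
Check: (ab³) · (a³b⁵) → (ab³) · a³ = b³;   (b³) · b⁵ = e, giving e as required.

Answer: a³b⁵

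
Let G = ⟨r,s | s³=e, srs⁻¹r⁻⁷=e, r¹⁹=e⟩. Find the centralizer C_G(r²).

⟨r²⟩ ⊆ C_G(r²) since powers of r² commute with r²; so |C_G(r²)| ≥ |⟨r²⟩| = 19.
By orbit–stabilizer, |C_G(r²)| = |G| / |conj. class of r²| = 57 / 3 = 19.
The 19 elements commuting with r² are {e, r, r², r³, r⁴, r⁵, r⁶, r⁷, r⁸, r⁹, r¹⁰, r¹¹, r¹², r¹³, r¹⁴, r¹⁵, r¹⁶, r¹⁷, r¹⁸}.

Answer: {e, r, r², r³, r⁴, r⁵, r⁶, r⁷, r⁸, r⁹, r¹⁰, r¹¹, r¹², r¹³, r¹⁴, r¹⁵, r¹⁶, r¹⁷, r¹⁸}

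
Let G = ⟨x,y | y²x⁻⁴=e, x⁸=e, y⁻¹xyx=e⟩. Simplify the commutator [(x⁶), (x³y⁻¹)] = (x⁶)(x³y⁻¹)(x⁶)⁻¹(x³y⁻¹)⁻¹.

[(x⁶), (x³y⁻¹)] = (x⁶)·(x³y⁻¹)·(x⁶)⁻¹·(x³y⁻¹)⁻¹.
  (x⁶) · (x³y⁻¹) = xy⁻¹
  (xy⁻¹) · (x²) = x³y
  (x³y) · (x³y) = x⁴

Answer: x⁴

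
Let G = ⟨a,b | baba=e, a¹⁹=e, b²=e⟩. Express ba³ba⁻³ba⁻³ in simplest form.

Multiply left to right, reducing at each step:
  b · a³ = a¹⁶b
  (a¹⁶b) · b = a¹⁶
  (a¹⁶) · a⁻³ = a¹³
  (a¹³) · b = a¹³b
  (a¹³b) · a⁻³ = a¹⁶b

Answer: a¹⁶b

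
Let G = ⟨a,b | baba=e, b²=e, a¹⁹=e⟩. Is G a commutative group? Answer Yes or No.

a·b = ab but b·a = a¹⁸b, so a·b ≠ b·a and G is not abelian.

Answer: No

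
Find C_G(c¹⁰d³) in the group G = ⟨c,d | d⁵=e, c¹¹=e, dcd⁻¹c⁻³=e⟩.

⟨c¹⁰d³⟩ ⊆ C_G(c¹⁰d³) since powers of c¹⁰d³ commute with c¹⁰d³; so |C_G(c¹⁰d³)| ≥ |⟨c¹⁰d³⟩| = 5.
By orbit–stabilizer, |C_G(c¹⁰d³)| = |G| / |conj. class of c¹⁰d³| = 55 / 11 = 5.
The 5 elements commuting with c¹⁰d³ are {e, c²d⁴, c⁵d, c⁹d², c¹⁰d³}.

Answer: {e, c²d⁴, c⁵d, c⁹d², c¹⁰d³}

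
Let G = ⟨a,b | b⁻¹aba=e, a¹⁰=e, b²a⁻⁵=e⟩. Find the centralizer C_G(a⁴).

⟨a⁴⟩ ⊆ C_G(a⁴) since powers of a⁴ commute with a⁴; so |C_G(a⁴)| ≥ |⟨a⁴⟩| = 5.
By orbit–stabilizer, |C_G(a⁴)| = |G| / |conj. class of a⁴| = 20 / 2 = 10.
The 10 elements commuting with a⁴ are {e, a, a², a³, a⁴, a⁵, a⁶, a⁷, a⁸, a⁹}.

Answer: {e, a, a², a³, a⁴, a⁵, a⁶, a⁷, a⁸, a⁹}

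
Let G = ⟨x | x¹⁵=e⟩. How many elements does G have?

G is generated by a single element, so G is cyclic. The relator gives x¹⁵ = e and no smaller power is forced to be e, so the 15 powers {e, x, x², x³, x⁴, x⁵, x⁶, x⁷, x⁸, x⁹, x¹², x¹³, x¹¹, x¹⁰, x¹⁴} are distinct. Hence |G| = 15.

Answer: 15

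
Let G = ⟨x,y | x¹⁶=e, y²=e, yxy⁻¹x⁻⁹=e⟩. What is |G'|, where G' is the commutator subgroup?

G' = [G, G] is generated by all commutators. The generator-pair commutators are: [x, y] = x⁸.
The subgroup they normally generate is {e, x⁸}, of order 2.
Check: |G/G'| = 32/2 = 16 is the order of the abelianisation.

Answer: 2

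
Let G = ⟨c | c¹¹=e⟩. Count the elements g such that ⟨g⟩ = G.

G is cyclic of order 11. An element generates G iff its order is 11, and a cyclic group of order 11 has exactly φ(11) = 10 such elements.

Answer: 10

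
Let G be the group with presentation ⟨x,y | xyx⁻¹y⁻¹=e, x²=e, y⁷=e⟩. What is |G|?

Enumerate words in the generators, reducing via the relations: the distinct elements are
  {e, x, y, xy, y², y³, y⁴, y⁵, y⁶, xy², xy³, xy⁴, xy⁵, xy⁶}.
No further products give new elements, so |G| = 14.

Answer: 14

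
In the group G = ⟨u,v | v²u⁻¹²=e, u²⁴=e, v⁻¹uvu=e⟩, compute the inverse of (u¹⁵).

The order of (u¹⁵) is 8 (smallest k with (u¹⁵)ᵏ = e), so (u¹⁵)⁻¹ = (u¹⁵)⁷ = u⁹.
Check: (u¹⁵) · (u⁹) → (u¹⁵) · u⁹ = e, giving e as required.

Answer: u⁹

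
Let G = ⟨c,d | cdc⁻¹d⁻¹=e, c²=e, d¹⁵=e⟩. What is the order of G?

Enumerate words in the generators, reducing via the relations: the distinct elements are
  {c, d, e, cd, d², d³, d⁴, d⁵, d⁶, d⁷, d⁸, d⁹, cd², cd³, cd⁴, cd⁵, cd⁶, cd⁷, cd⁸, cd⁹, d¹², d¹³, d¹¹, d¹⁰, d¹⁴, cd¹², cd¹³, cd¹¹, cd¹⁰, cd¹⁴}.
No further products give new elements, so |G| = 30.

Answer: 30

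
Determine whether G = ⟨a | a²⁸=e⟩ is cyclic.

|G| = 28. The element a has order 28 (its powers give 28 distinct elements), so ⟨a⟩ = G and G is cyclic.

Answer: Yes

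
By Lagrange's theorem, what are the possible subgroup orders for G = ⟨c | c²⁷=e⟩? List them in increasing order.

|G| = 27 = 3³. By Lagrange's theorem the order of any subgroup divides 27; the divisors of 27 are 1, 3, 9, 27.

Answer: 1, 3, 9, 27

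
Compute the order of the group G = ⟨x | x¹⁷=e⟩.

G is generated by a single element, so G is cyclic. The relator gives x¹⁷ = e and no smaller power is forced to be e, so the 17 powers {e, x, x², x³, x⁴, x⁵, x⁶, x⁷, x⁸, x⁹, x¹², x¹³, x¹¹, x¹⁰, x¹⁴, x¹⁵, x¹⁶} are distinct. Hence |G| = 17.

Answer: 17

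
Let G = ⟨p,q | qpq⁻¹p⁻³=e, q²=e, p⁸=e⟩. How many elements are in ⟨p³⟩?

|⟨p³⟩| equals the order of p³. Compute successive powers until reaching e:
  (p³)¹ = p³, (p³)² = p⁶, (p³)³ = p, (p³)⁴ = p⁴, (p³)⁵ = p⁷, (p³)⁶ = p², (p³)⁷ = p⁵, (p³)⁸ = e.
The smallest positive k with (p³)ᵏ = e is 8, so |⟨p³⟩| = 8.

Answer: 8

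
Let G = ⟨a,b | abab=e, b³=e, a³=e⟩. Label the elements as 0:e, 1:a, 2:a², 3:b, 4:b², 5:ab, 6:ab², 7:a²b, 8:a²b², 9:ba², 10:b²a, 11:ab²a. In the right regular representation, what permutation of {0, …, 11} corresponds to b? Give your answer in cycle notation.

(0 3 4)(1 5 6)(2 7 8)(9 11 10)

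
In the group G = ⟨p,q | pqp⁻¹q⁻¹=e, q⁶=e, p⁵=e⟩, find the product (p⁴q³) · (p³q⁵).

Compute (p⁴q³) · (p³q⁵) by multiplying left to right and reducing via the relations at each step:
  (p⁴q³) · p³ = p²q³
  (p²q³) · q⁵ = p²q²

Answer: p²q²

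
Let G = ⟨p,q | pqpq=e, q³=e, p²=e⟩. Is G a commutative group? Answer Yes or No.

p·q = pq but q·p = pq², so p·q ≠ q·p and G is not abelian.

Answer: No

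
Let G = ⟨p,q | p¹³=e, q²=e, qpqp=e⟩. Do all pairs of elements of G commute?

p·q = pq but q·p = p¹²q, so p·q ≠ q·p and G is not abelian.

Answer: No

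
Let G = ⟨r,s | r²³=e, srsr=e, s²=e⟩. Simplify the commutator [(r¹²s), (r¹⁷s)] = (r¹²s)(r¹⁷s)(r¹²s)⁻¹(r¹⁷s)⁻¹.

[(r¹²s), (r¹⁷s)] = (r¹²s)·(r¹⁷s)·(r¹²s)⁻¹·(r¹⁷s)⁻¹.
  (r¹²s) · (r¹⁷s) = r¹⁸
  (r¹⁸) · (r¹²s) = r⁷s
  (r⁷s) · (r¹⁷s) = r¹³

Answer: r¹³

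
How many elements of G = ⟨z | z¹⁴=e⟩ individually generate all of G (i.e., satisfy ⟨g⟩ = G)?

G is cyclic of order 14. An element generates G iff its order is 14, and a cyclic group of order 14 has exactly φ(14) = 6 such elements.

Answer: 6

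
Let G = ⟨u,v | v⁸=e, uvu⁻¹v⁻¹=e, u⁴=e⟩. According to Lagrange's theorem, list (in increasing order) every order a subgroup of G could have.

|G| = 32 = 2⁵. By Lagrange's theorem the order of any subgroup divides 32; the divisors of 32 are 1, 2, 4, 8, 16, 32.

Answer: 1, 2, 4, 8, 16, 32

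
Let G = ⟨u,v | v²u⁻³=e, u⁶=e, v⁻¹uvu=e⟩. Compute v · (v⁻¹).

Compute v · (v⁻¹) by multiplying left to right and reducing via the relations at each step:
  v · v⁻¹ = e

Answer: e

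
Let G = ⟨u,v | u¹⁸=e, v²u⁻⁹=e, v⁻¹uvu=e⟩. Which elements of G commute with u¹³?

⟨u¹³⟩ ⊆ C_G(u¹³) since powers of u¹³ commute with u¹³; so |C_G(u¹³)| ≥ |⟨u¹³⟩| = 18.
By orbit–stabilizer, |C_G(u¹³)| = |G| / |conj. class of u¹³| = 36 / 2 = 18.
The 18 elements commuting with u¹³ are {e, u, u², u³, u⁴, u⁵, u⁶, u⁷, u⁸, u⁹, u¹⁰, u¹¹, u¹², u¹³, u¹⁴, u¹⁵, u¹⁶, u¹⁷}.

Answer: {e, u, u², u³, u⁴, u⁵, u⁶, u⁷, u⁸, u⁹, u¹⁰, u¹¹, u¹², u¹³, u¹⁴, u¹⁵, u¹⁶, u¹⁷}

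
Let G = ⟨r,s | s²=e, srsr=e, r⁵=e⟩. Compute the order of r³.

Compute successive powers until reaching e:
  (r³)¹ = r³, (r³)² = r, (r³)³ = r⁴, (r³)⁴ = r², (r³)⁵ = e.
The smallest positive k with (r³)ᵏ = e is 5.

Answer: 5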